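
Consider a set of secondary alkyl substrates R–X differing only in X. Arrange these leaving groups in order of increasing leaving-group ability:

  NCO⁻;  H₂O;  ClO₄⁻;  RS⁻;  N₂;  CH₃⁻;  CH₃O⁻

CH₃⁻ < CH₃O⁻ < RS⁻ < NCO⁻ < H₂O < ClO₄⁻ < N₂

The more stable X⁻ (or X) is on its own — i.e. the weaker a base it is — the better a leaving group it makes.
N₂: no meaningful conjugate acid; N₂ departs as an exceptionally stable neutral molecule
ClO₄⁻: pKₐ(HClO₄) ≈ -10 — extremely weak base; rarely used for safety reasons
H₂O: pKₐ(H₃O⁺) ≈ -1.7 — neutral; leaves from a protonated alcohol (R–OH₂⁺)
NCO⁻: pKₐ(HOCN) ≈ 3.5 — resonance between N and O
RS⁻: pKₐ(RSH (a thiol)) ≈ 10.5 — moderately basic; rarely leaves without activation
CH₃O⁻: pKₐ(CH₃OH) ≈ 15.5
CH₃⁻: pKₐ(CH₄) ≈ 48 — unstabilised carbanion; the worst conceivable leaving group
Reversing gives the worst-to-best order requested.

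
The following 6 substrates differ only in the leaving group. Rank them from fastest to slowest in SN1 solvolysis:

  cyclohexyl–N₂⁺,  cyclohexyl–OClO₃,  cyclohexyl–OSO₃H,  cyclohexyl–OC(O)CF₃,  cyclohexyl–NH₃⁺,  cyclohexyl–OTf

cyclohexyl–N₂⁺ > cyclohexyl–OTf > cyclohexyl–OClO₃ > cyclohexyl–OSO₃H > cyclohexyl–OC(O)CF₃ > cyclohexyl–NH₃⁺

Same R in every case — rank the leaving groups.
A good leaving group is a weak base: the lower the pKₐ of its conjugate acid, the more readily it departs.
cyclohexyl–N₂⁺ loses N₂: no meaningful conjugate acid; N₂ departs as an exceptionally stable neutral molecule
cyclohexyl–OTf loses OTf⁻: pKₐ(CF₃SO₃H (triflic acid)) ≈ -14
cyclohexyl–OClO₃ loses ClO₄⁻: pKₐ(HClO₄) ≈ -10
cyclohexyl–OSO₃H loses HSO₄⁻: pKₐ(H₂SO₄) ≈ -3
cyclohexyl–OC(O)CF₃ loses CF₃COO⁻: pKₐ(CF₃COOH) ≈ 0.2
cyclohexyl–NH₃⁺ loses NH₃: pKₐ(NH₄⁺) ≈ 9.2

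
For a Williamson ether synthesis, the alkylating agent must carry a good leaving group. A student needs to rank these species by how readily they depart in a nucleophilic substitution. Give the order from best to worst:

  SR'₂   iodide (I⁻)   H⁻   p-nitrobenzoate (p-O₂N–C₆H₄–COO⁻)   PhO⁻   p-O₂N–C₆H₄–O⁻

iodide (I⁻) > SR'₂ > p-nitrobenzoate (p-O₂N–C₆H₄–COO⁻) > p-O₂N–C₆H₄–O⁻ > PhO⁻ > H⁻

Rank by basicity of the departing species: weakest base leaves most easily.
iodide (I⁻): pKₐ(HI) ≈ -10
SR'₂: pKₐ(R'₂SH⁺) ≈ -7
p-nitrobenzoate (p-O₂N–C₆H₄–COO⁻): pKₐ(p-nitrobenzoic acid) ≈ 3.4
p-O₂N–C₆H₄–O⁻: pKₐ(p-nitrophenol) ≈ 7.2
PhO⁻: pKₐ(C₆H₅OH (phenol)) ≈ 10
H⁻: pKₐ(H₂) ≈ 36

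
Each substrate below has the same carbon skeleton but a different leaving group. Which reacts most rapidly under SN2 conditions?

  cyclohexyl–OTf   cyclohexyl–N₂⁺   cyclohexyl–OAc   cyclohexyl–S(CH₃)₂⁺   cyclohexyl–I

The skeletons are identical, so relative rate is governed entirely by leaving-group ability.
Rank by basicity of the departing species: weakest base leaves most easily.
cyclohexyl–N₂⁺ loses N₂: no meaningful conjugate acid; N₂ departs as an exceptionally stable neutral molecule
cyclohexyl–OTf loses OTf⁻: pKₐ(CF₃SO₃H (triflic acid)) ≈ -14
cyclohexyl–I loses I⁻: pKₐ(HI) ≈ -10
cyclohexyl–S(CH₃)₂⁺ loses SR'₂: pKₐ(R'₂SH⁺) ≈ -7
cyclohexyl–OAc loses AcO⁻: pKₐ(CH₃COOH) ≈ 4.8

cyclohexyl–N₂⁺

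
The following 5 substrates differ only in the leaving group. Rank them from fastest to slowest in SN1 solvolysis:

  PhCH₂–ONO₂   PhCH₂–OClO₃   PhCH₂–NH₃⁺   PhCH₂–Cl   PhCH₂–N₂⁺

Identical carbon frameworks mean the comparison reduces to leaving-group quality.
A good leaving group is a weak base: the lower the pKₐ of its conjugate acid, the more readily it departs.
PhCH₂–N₂⁺ loses N₂: no meaningful conjugate acid; N₂ departs as an exceptionally stable neutral molecule
PhCH₂–OClO₃ loses ClO₄⁻: pKₐ(HClO₄) ≈ -10
PhCH₂–Cl loses Cl⁻: pKₐ(HCl) ≈ -7
PhCH₂–ONO₂ loses NO₃⁻: pKₐ(HNO₃) ≈ -1.3
PhCH₂–NH₃⁺ loses NH₃: pKₐ(NH₄⁺) ≈ 9.2

PhCH₂–N₂⁺ > PhCH₂–OClO₃ > PhCH₂–Cl > PhCH₂–ONO₂ > PhCH₂–NH₃⁺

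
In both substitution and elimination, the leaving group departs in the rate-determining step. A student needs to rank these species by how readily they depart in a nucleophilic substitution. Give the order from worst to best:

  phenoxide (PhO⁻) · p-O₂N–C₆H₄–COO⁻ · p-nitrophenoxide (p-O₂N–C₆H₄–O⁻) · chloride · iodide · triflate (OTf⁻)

phenoxide (PhO⁻) < p-nitrophenoxide (p-O₂N–C₆H₄–O⁻) < p-O₂N–C₆H₄–COO⁻ < chloride < iodide < triflate (OTf⁻)

A good leaving group is a weak base: the lower the pKₐ of its conjugate acid, the more readily it departs.
triflate (OTf⁻): pKₐ(CF₃SO₃H (triflic acid)) ≈ -14
iodide: pKₐ(HI) ≈ -10
chloride: pKₐ(HCl) ≈ -7
p-O₂N–C₆H₄–COO⁻: pKₐ(p-nitrobenzoic acid) ≈ 3.4
p-nitrophenoxide (p-O₂N–C₆H₄–O⁻): pKₐ(p-nitrophenol) ≈ 7.2
phenoxide (PhO⁻): pKₐ(C₆H₅OH (phenol)) ≈ 10
Listed from poorest to best leaving group as asked.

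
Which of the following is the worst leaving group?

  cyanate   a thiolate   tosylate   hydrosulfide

a thiolate

tosylate: pKₐ(p-CH₃C₆H₄SO₃H (TsOH)) ≈ -2.8
cyanate: pKₐ(HOCN) ≈ 3.5
hydrosulfide: pKₐ(H₂S) ≈ 7
a thiolate: pKₐ(RSH (a thiol)) ≈ 10.5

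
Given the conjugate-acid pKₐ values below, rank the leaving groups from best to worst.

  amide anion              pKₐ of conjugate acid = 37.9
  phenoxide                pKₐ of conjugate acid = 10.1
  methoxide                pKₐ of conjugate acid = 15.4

Lower conjugate-acid pKₐ ⇒ weaker base ⇒ better leaving group.
Sorting by the given values: phenoxide (10.1), methoxide (15.4), amide anion (37.9).

phenoxide > methoxide > amide anion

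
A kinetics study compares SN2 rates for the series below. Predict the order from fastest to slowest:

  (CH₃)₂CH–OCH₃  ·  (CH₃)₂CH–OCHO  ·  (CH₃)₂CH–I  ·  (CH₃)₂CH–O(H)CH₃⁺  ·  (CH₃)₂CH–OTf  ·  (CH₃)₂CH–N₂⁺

Same R in every case — rank the leaving groups.
Leaving-group ability tracks the stability of the departed species; conjugate-acid pKₐ is the usual yardstick (lower pKₐ → better LG).
(CH₃)₂CH–N₂⁺ loses N₂: no meaningful conjugate acid; N₂ departs as an exceptionally stable neutral molecule
(CH₃)₂CH–OTf loses OTf⁻: pKₐ(CF₃SO₃H (triflic acid)) ≈ -14
(CH₃)₂CH–I loses I⁻: pKₐ(HI) ≈ -10
(CH₃)₂CH–O(H)CH₃⁺ loses R'OH: pKₐ(R'OH₂⁺) ≈ -2.4
(CH₃)₂CH–OCHO loses HCOO⁻: pKₐ(HCOOH) ≈ 3.8
(CH₃)₂CH–OCH₃ loses CH₃O⁻: pKₐ(CH₃OH) ≈ 15.5

(CH₃)₂CH–N₂⁺ > (CH₃)₂CH–OTf > (CH₃)₂CH–I > (CH₃)₂CH–O(H)CH₃⁺ > (CH₃)₂CH–OCHO > (CH₃)₂CH–OCH₃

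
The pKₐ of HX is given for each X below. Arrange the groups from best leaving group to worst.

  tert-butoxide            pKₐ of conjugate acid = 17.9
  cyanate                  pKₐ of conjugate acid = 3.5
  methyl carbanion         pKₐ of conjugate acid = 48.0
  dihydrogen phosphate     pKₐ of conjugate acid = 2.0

dihydrogen phosphate > cyanate > tert-butoxide > methyl carbanion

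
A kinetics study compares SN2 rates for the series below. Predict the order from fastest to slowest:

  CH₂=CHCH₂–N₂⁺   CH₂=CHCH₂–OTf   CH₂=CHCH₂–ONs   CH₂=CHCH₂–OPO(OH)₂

CH₂=CHCH₂–N₂⁺ > CH₂=CHCH₂–OTf > CH₂=CHCH₂–ONs > CH₂=CHCH₂–OPO(OH)₂

The skeletons are identical, so relative rate is governed entirely by leaving-group ability.
The more stable X⁻ (or X) is on its own — i.e. the weaker a base it is — the better a leaving group it makes.
CH₂=CHCH₂–N₂⁺ loses N₂: no meaningful conjugate acid; N₂ departs as an exceptionally stable neutral molecule
CH₂=CHCH₂–OTf loses OTf⁻: pKₐ(CF₃SO₃H (triflic acid)) ≈ -14
CH₂=CHCH₂–ONs loses ONs⁻: pKₐ(p-O₂NC₆H₄SO₃H) ≈ -3.5
CH₂=CHCH₂–OPO(OH)₂ loses H₂PO₄⁻: pKₐ(H₃PO₄) ≈ 2.1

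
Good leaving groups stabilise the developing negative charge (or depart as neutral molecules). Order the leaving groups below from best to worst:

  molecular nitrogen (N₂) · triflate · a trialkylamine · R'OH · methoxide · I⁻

molecular nitrogen (N₂) > triflate > I⁻ > R'OH > a trialkylamine > methoxide

Rank by basicity of the departing species: weakest base leaves most easily.
molecular nitrogen (N₂): no meaningful conjugate acid; N₂ departs as an exceptionally stable neutral molecule
triflate: pKₐ(CF₃SO₃H (triflic acid)) ≈ -14 — charge spread over three oxygens and a CF₃ group; the premier leaving group in synthesis
I⁻: pKₐ(HI) ≈ -10
R'OH: pKₐ(R'OH₂⁺) ≈ -2.4 — neutral; leaves from a protonated ether (an oxonium ion, R–O(H)R'⁺)
a trialkylamine: pKₐ(R'₃NH⁺) ≈ 10.7 — neutral but still a fairly strong base; Hofmann-elimination LG
methoxide: pKₐ(CH₃OH) ≈ 15.5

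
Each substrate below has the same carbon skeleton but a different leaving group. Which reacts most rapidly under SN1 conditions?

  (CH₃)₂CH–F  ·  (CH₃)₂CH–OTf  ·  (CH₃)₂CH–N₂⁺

Same R in every case — rank the leaving groups.
Rank by basicity of the departing species: weakest base leaves most easily.
(CH₃)₂CH–N₂⁺ loses N₂: no meaningful conjugate acid; N₂ departs as an exceptionally stable neutral molecule
(CH₃)₂CH–OTf loses OTf⁻: pKₐ(CF₃SO₃H (triflic acid)) ≈ -14
(CH₃)₂CH–F loses F⁻: pKₐ(HF) ≈ 3.2

(CH₃)₂CH–N₂⁺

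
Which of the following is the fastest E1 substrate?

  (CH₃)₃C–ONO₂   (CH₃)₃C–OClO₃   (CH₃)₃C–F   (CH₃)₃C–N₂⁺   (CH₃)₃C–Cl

(CH₃)₃C–N₂⁺

Same R in every case — rank the leaving groups.
The more stable X⁻ (or X) is on its own — i.e. the weaker a base it is — the better a leaving group it makes.
(CH₃)₃C–N₂⁺ loses N₂: no meaningful conjugate acid; N₂ departs as an exceptionally stable neutral molecule
(CH₃)₃C–OClO₃ loses ClO₄⁻: pKₐ(HClO₄) ≈ -10
(CH₃)₃C–Cl loses Cl⁻: pKₐ(HCl) ≈ -7
(CH₃)₃C–ONO₂ loses NO₃⁻: pKₐ(HNO₃) ≈ -1.3
(CH₃)₃C–F loses F⁻: pKₐ(HF) ≈ 3.2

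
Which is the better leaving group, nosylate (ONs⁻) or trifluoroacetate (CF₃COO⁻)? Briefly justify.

nosylate (ONs⁻) is the better leaving group.
pKₐ(p-O₂NC₆H₄SO₃H) ≈ -3.5 versus pKₐ(CF₃COOH) ≈ 0.2: nosylate (ONs⁻) is the much weaker base.
P-nitro group further stabilises the sulfonate.

nosylate (ONs⁻)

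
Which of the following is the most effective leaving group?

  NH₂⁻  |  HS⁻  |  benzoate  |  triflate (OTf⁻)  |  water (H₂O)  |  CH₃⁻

triflate (OTf⁻)

A good leaving group is a weak base: the lower the pKₐ of its conjugate acid, the more readily it departs.
triflate (OTf⁻): pKₐ(CF₃SO₃H (triflic acid)) ≈ -14
water (H₂O): pKₐ(H₃O⁺) ≈ -1.7
benzoate: pKₐ(C₆H₅COOH) ≈ 4.2
HS⁻: pKₐ(H₂S) ≈ 7
NH₂⁻: pKₐ(NH₃) ≈ 38
CH₃⁻: pKₐ(CH₄) ≈ 48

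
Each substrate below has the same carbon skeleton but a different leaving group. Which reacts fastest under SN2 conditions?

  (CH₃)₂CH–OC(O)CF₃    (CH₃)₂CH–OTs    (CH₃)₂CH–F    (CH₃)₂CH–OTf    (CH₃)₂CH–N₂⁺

(CH₃)₂CH–N₂⁺

The skeletons are identical, so relative rate is governed entirely by leaving-group ability.
The more stable X⁻ (or X) is on its own — i.e. the weaker a base it is — the better a leaving group it makes.
(CH₃)₂CH–N₂⁺ loses N₂: no meaningful conjugate acid; N₂ departs as an exceptionally stable neutral molecule
(CH₃)₂CH–OTf loses OTf⁻: pKₐ(CF₃SO₃H (triflic acid)) ≈ -14
(CH₃)₂CH–OTs loses OTs⁻: pKₐ(p-CH₃C₆H₄SO₃H (TsOH)) ≈ -2.8
(CH₃)₂CH–OC(O)CF₃ loses CF₃COO⁻: pKₐ(CF₃COOH) ≈ 0.2
(CH₃)₂CH–F loses F⁻: pKₐ(HF) ≈ 3.2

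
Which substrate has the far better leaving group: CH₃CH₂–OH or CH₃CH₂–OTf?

CH₃CH₂–OTf

From CH₃CH₂–OH the departing group would be OH⁻ (pKₐ(H₂O) ≈ 15.7). Strong base; essentially never leaves without prior activation.
From CH₃CH₂–OTf the leaving group is OTf⁻ (pKₐ(CF₃SO₃H (triflic acid)) ≈ -14). Charge spread over three oxygens and a CF₃ group; the premier leaving group in synthesis.
(In practice CH₃CH₂–OTf is made from CH₃CH₂–OH by treatment with Tf₂O / 2,6-lutidine, converting the hydroxyl into a triflate.)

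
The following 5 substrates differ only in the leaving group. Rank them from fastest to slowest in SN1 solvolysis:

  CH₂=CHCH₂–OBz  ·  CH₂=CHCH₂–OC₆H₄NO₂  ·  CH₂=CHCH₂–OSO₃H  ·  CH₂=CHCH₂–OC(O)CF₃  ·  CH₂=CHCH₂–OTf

CH₂=CHCH₂–OTf > CH₂=CHCH₂–OSO₃H > CH₂=CHCH₂–OC(O)CF₃ > CH₂=CHCH₂–OBz > CH₂=CHCH₂–OC₆H₄NO₂

With the same alkyl group throughout, only the leaving group differentiates the rates.
A good leaving group is a weak base: the lower the pKₐ of its conjugate acid, the more readily it departs.
CH₂=CHCH₂–OTf loses OTf⁻: pKₐ(CF₃SO₃H (triflic acid)) ≈ -14
CH₂=CHCH₂–OSO₃H loses HSO₄⁻: pKₐ(H₂SO₄) ≈ -3
CH₂=CHCH₂–OC(O)CF₃ loses CF₃COO⁻: pKₐ(CF₃COOH) ≈ 0.2
CH₂=CHCH₂–OBz loses PhCOO⁻: pKₐ(C₆H₅COOH) ≈ 4.2
CH₂=CHCH₂–OC₆H₄NO₂ loses p-O₂N–C₆H₄–O⁻: pKₐ(p-nitrophenol) ≈ 7.2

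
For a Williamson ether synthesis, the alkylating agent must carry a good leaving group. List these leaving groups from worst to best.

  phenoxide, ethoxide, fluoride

Rank by basicity of the departing species: weakest base leaves most easily.
fluoride: pKₐ(HF) ≈ 3.2 — small and strongly basic; the poor halide leaving group
phenoxide: pKₐ(C₆H₅OH (phenol)) ≈ 10
ethoxide: pKₐ(CH₃CH₂OH) ≈ 16 — strong base; alkoxides do not leave unassisted
Listed from poorest to best leaving group as asked.

ethoxide < phenoxide < fluoride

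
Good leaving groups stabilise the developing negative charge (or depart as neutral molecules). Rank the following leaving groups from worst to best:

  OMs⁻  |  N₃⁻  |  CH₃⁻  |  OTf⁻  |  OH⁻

Leaving-group ability tracks the stability of the departed species; conjugate-acid pKₐ is the usual yardstick (lower pKₐ → better LG).
OTf⁻: pKₐ(CF₃SO₃H (triflic acid)) ≈ -14 — charge spread over three oxygens and a CF₃ group; the premier leaving group in synthesis
OMs⁻: pKₐ(CH₃SO₃H (MsOH)) ≈ -1.9 — resonance-delocalised alkanesulfonate
N₃⁻: pKₐ(HN₃) ≈ 4.7 — linear, resonance-stabilised
OH⁻: pKₐ(H₂O) ≈ 15.7 — strong base; essentially never leaves without prior activation
CH₃⁻: pKₐ(CH₄) ≈ 48 — unstabilised carbanion; the worst conceivable leaving group
Reversing gives the worst-to-best order requested.

CH₃⁻ < OH⁻ < N₃⁻ < OMs⁻ < OTf⁻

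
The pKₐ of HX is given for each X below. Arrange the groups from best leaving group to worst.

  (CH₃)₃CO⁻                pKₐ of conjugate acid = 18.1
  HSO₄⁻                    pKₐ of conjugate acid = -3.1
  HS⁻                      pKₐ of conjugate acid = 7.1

Lower conjugate-acid pKₐ ⇒ weaker base ⇒ better leaving group.
Sorting by the given values: HSO₄⁻ (-3.1), HS⁻ (7.1), (CH₃)₃CO⁻ (18.1).

HSO₄⁻ > HS⁻ > (CH₃)₃CO⁻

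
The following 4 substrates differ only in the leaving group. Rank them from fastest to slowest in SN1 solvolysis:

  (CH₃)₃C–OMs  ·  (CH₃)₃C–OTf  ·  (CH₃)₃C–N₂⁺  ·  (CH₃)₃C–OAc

Identical carbon frameworks mean the comparison reduces to leaving-group quality.
Leaving-group ability tracks the stability of the departed species; conjugate-acid pKₐ is the usual yardstick (lower pKₐ → better LG).
(CH₃)₃C–N₂⁺ loses N₂: no meaningful conjugate acid; N₂ departs as an exceptionally stable neutral molecule
(CH₃)₃C–OTf loses OTf⁻: pKₐ(CF₃SO₃H (triflic acid)) ≈ -14
(CH₃)₃C–OMs loses OMs⁻: pKₐ(CH₃SO₃H (MsOH)) ≈ -1.9
(CH₃)₃C–OAc loses AcO⁻: pKₐ(CH₃COOH) ≈ 4.8

(CH₃)₃C–N₂⁺ > (CH₃)₃C–OTf > (CH₃)₃C–OMs > (CH₃)₃C–OAc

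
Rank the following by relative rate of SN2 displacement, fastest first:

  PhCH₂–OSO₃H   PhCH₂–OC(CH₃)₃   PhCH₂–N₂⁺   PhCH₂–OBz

PhCH₂–N₂⁺ > PhCH₂–OSO₃H > PhCH₂–OBz > PhCH₂–OC(CH₃)₃

The skeletons are identical, so relative rate is governed entirely by leaving-group ability.
Leaving-group ability tracks the stability of the departed species; conjugate-acid pKₐ is the usual yardstick (lower pKₐ → better LG).
PhCH₂–N₂⁺ loses N₂: no meaningful conjugate acid; N₂ departs as an exceptionally stable neutral molecule
PhCH₂–OSO₃H loses HSO₄⁻: pKₐ(H₂SO₄) ≈ -3
PhCH₂–OBz loses PhCOO⁻: pKₐ(C₆H₅COOH) ≈ 4.2
PhCH₂–OC(CH₃)₃ loses (CH₃)₃CO⁻: pKₐ(t-BuOH) ≈ 18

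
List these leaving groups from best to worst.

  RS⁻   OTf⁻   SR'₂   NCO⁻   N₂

N₂ > OTf⁻ > SR'₂ > NCO⁻ > RS⁻

Rank by basicity of the departing species: weakest base leaves most easily.
N₂: no meaningful conjugate acid; N₂ departs as an exceptionally stable neutral molecule
OTf⁻: pKₐ(CF₃SO₃H (triflic acid)) ≈ -14
SR'₂: pKₐ(R'₂SH⁺) ≈ -7
NCO⁻: pKₐ(HOCN) ≈ 3.5
RS⁻: pKₐ(RSH (a thiol)) ≈ 10.5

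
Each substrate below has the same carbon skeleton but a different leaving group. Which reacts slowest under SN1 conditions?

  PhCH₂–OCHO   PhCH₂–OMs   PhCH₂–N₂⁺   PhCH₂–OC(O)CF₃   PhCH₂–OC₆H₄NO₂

PhCH₂–OC₆H₄NO₂

With the same alkyl group throughout, only the leaving group differentiates the rates.
Rank by basicity of the departing species: weakest base leaves most easily.
PhCH₂–N₂⁺ loses N₂: no meaningful conjugate acid; N₂ departs as an exceptionally stable neutral molecule
PhCH₂–OMs loses OMs⁻: pKₐ(CH₃SO₃H (MsOH)) ≈ -1.9
PhCH₂–OC(O)CF₃ loses CF₃COO⁻: pKₐ(CF₃COOH) ≈ 0.2
PhCH₂–OCHO loses HCOO⁻: pKₐ(HCOOH) ≈ 3.8
PhCH₂–OC₆H₄NO₂ loses p-O₂N–C₆H₄–O⁻: pKₐ(p-nitrophenol) ≈ 7.2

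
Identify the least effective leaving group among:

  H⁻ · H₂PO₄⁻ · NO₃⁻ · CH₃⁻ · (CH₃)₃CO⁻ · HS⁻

Rank by basicity of the departing species: weakest base leaves most easily.
NO₃⁻: pKₐ(HNO₃) ≈ -1.3
H₂PO₄⁻: pKₐ(H₃PO₄) ≈ 2.1
HS⁻: pKₐ(H₂S) ≈ 7
(CH₃)₃CO⁻: pKₐ(t-BuOH) ≈ 18
H⁻: pKₐ(H₂) ≈ 36
CH₃⁻: pKₐ(CH₄) ≈ 48

CH₃⁻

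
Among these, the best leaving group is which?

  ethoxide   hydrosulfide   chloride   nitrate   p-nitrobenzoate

Leaving-group ability tracks the stability of the departed species; conjugate-acid pKₐ is the usual yardstick (lower pKₐ → better LG).
chloride: pKₐ(HCl) ≈ -7
nitrate: pKₐ(HNO₃) ≈ -1.3
p-nitrobenzoate: pKₐ(p-nitrobenzoic acid) ≈ 3.4
hydrosulfide: pKₐ(H₂S) ≈ 7
ethoxide: pKₐ(CH₃CH₂OH) ≈ 16

chloride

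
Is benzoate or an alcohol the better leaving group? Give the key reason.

an alcohol

an alcohol is the better leaving group.
pKₐ(R'OH₂⁺) ≈ -2.4 versus pKₐ(C₆H₅COOH) ≈ 4.2: an alcohol is the much weaker base.
Neutral; leaves from a protonated ether (an oxonium ion, R–O(H)R'⁺).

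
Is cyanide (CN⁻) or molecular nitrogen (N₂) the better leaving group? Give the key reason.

molecular nitrogen (N₂) is the better leaving group.
N₂ is the ultimate leaving group — it departs as an exceptionally stable neutral molecule, whereas cyanide (CN⁻) (pKₐ(HCN) ≈ 9.2) is far more basic.

molecular nitrogen (N₂)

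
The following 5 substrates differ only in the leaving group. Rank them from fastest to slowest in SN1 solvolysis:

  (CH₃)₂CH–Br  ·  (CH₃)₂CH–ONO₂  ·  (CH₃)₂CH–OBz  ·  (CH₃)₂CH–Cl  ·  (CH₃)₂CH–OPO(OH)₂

(CH₃)₂CH–Br > (CH₃)₂CH–Cl > (CH₃)₂CH–ONO₂ > (CH₃)₂CH–OPO(OH)₂ > (CH₃)₂CH–OBz

The skeletons are identical, so relative rate is governed entirely by leaving-group ability.
The more stable X⁻ (or X) is on its own — i.e. the weaker a base it is — the better a leaving group it makes.
(CH₃)₂CH–Br loses Br⁻: pKₐ(HBr) ≈ -9
(CH₃)₂CH–Cl loses Cl⁻: pKₐ(HCl) ≈ -7
(CH₃)₂CH–ONO₂ loses NO₃⁻: pKₐ(HNO₃) ≈ -1.3
(CH₃)₂CH–OPO(OH)₂ loses H₂PO₄⁻: pKₐ(H₃PO₄) ≈ 2.1
(CH₃)₂CH–OBz loses PhCOO⁻: pKₐ(C₆H₅COOH) ≈ 4.2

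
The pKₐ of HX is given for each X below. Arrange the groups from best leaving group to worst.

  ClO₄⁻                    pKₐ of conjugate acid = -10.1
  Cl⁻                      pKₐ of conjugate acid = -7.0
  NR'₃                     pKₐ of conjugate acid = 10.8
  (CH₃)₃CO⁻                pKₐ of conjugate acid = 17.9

Lower conjugate-acid pKₐ ⇒ weaker base ⇒ better leaving group.
Sorting by the given values: ClO₄⁻ (-10.1), Cl⁻ (-7.0), NR'₃ (10.8), (CH₃)₃CO⁻ (17.9).

ClO₄⁻ > Cl⁻ > NR'₃ > (CH₃)₃CO⁻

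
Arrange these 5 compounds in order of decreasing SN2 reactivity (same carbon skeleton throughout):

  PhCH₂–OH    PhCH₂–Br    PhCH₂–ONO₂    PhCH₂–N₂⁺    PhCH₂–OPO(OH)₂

PhCH₂–N₂⁺ > PhCH₂–Br > PhCH₂–ONO₂ > PhCH₂–OPO(OH)₂ > PhCH₂–OH

With the same alkyl group throughout, only the leaving group differentiates the rates.
The more stable X⁻ (or X) is on its own — i.e. the weaker a base it is — the better a leaving group it makes.
PhCH₂–N₂⁺ loses N₂: no meaningful conjugate acid; N₂ departs as an exceptionally stable neutral molecule
PhCH₂–Br loses Br⁻: pKₐ(HBr) ≈ -9
PhCH₂–ONO₂ loses NO₃⁻: pKₐ(HNO₃) ≈ -1.3
PhCH₂–OPO(OH)₂ loses H₂PO₄⁻: pKₐ(H₃PO₄) ≈ 2.1
PhCH₂–OH loses OH⁻: pKₐ(H₂O) ≈ 15.7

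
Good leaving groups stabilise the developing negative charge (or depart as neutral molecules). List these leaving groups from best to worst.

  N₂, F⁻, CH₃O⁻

The more stable X⁻ (or X) is on its own — i.e. the weaker a base it is — the better a leaving group it makes.
N₂: no meaningful conjugate acid; N₂ departs as an exceptionally stable neutral molecule
F⁻: pKₐ(HF) ≈ 3.2 — small and strongly basic; the poor halide leaving group
CH₃O⁻: pKₐ(CH₃OH) ≈ 15.5

N₂ > F⁻ > CH₃O⁻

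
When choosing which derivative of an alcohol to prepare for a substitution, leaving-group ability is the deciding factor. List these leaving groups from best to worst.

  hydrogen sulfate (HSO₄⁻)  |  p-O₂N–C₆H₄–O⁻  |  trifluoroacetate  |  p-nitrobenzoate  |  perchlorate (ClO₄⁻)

perchlorate (ClO₄⁻) > hydrogen sulfate (HSO₄⁻) > trifluoroacetate > p-nitrobenzoate > p-O₂N–C₆H₄–O⁻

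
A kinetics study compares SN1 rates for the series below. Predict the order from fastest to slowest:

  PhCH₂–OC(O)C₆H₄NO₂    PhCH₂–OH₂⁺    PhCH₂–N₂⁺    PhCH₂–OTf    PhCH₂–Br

With the same alkyl group throughout, only the leaving group differentiates the rates.
The more stable X⁻ (or X) is on its own — i.e. the weaker a base it is — the better a leaving group it makes.
PhCH₂–N₂⁺ loses N₂: no meaningful conjugate acid; N₂ departs as an exceptionally stable neutral molecule
PhCH₂–OTf loses OTf⁻: pKₐ(CF₃SO₃H (triflic acid)) ≈ -14
PhCH₂–Br loses Br⁻: pKₐ(HBr) ≈ -9
PhCH₂–OH₂⁺ loses H₂O: pKₐ(H₃O⁺) ≈ -1.7
PhCH₂–OC(O)C₆H₄NO₂ loses p-O₂N–C₆H₄–COO⁻: pKₐ(p-nitrobenzoic acid) ≈ 3.4

PhCH₂–N₂⁺ > PhCH₂–OTf > PhCH₂–Br > PhCH₂–OH₂⁺ > PhCH₂–OC(O)C₆H₄NO₂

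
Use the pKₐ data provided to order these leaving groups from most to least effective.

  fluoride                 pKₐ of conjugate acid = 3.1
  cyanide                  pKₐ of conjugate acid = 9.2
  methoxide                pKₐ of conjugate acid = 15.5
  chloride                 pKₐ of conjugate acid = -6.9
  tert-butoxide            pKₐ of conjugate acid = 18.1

Lower conjugate-acid pKₐ ⇒ weaker base ⇒ better leaving group.
Sorting by the given values: chloride (-6.9), fluoride (3.1), cyanide (9.2), methoxide (15.5), tert-butoxide (18.1).

chloride > fluoride > cyanide > methoxide > tert-butoxide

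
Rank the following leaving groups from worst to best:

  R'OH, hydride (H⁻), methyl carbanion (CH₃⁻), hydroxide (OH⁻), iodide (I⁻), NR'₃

methyl carbanion (CH₃⁻) < hydride (H⁻) < hydroxide (OH⁻) < NR'₃ < R'OH < iodide (I⁻)

iodide (I⁻): pKₐ(HI) ≈ -10 — large, highly polarisable; very weak base
R'OH: pKₐ(R'OH₂⁺) ≈ -2.4
NR'₃: pKₐ(R'₃NH⁺) ≈ 10.7
hydroxide (OH⁻): pKₐ(H₂O) ≈ 15.7
hydride (H⁻): pKₐ(H₂) ≈ 36
methyl carbanion (CH₃⁻): pKₐ(CH₄) ≈ 48
The question asks for worst first, so the sequence is read in increasing leaving-group ability.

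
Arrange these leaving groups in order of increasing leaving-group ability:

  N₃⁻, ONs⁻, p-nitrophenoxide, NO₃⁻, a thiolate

a thiolate < p-nitrophenoxide < N₃⁻ < NO₃⁻ < ONs⁻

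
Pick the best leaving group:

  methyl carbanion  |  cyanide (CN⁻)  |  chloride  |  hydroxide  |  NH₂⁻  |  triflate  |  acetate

Rank by basicity of the departing species: weakest base leaves most easily.
triflate: pKₐ(CF₃SO₃H (triflic acid)) ≈ -14
chloride: pKₐ(HCl) ≈ -7
acetate: pKₐ(CH₃COOH) ≈ 4.8
cyanide (CN⁻): pKₐ(HCN) ≈ 9.2
hydroxide: pKₐ(H₂O) ≈ 15.7
NH₂⁻: pKₐ(NH₃) ≈ 38
methyl carbanion: pKₐ(CH₄) ≈ 48

triflate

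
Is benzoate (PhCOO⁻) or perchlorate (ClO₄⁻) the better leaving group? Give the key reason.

perchlorate (ClO₄⁻)

perchlorate (ClO₄⁻) is the better leaving group.
pKₐ(HClO₄) ≈ -10 versus pKₐ(C₆H₅COOH) ≈ 4.2: perchlorate (ClO₄⁻) is the much weaker base.
Extremely weak base; rarely used for safety reasons.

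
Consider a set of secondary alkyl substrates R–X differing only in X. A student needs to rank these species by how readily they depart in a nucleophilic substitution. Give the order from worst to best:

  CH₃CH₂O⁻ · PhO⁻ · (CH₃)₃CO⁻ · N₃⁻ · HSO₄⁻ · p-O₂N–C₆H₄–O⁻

(CH₃)₃CO⁻ < CH₃CH₂O⁻ < PhO⁻ < p-O₂N–C₆H₄–O⁻ < N₃⁻ < HSO₄⁻

HSO₄⁻: pKₐ(H₂SO₄) ≈ -3
N₃⁻: pKₐ(HN₃) ≈ 4.7
p-O₂N–C₆H₄–O⁻: pKₐ(p-nitrophenol) ≈ 7.2
PhO⁻: pKₐ(C₆H₅OH (phenol)) ≈ 10
CH₃CH₂O⁻: pKₐ(CH₃CH₂OH) ≈ 16
(CH₃)₃CO⁻: pKₐ(t-BuOH) ≈ 18
The question asks for worst first, so the sequence is read in increasing leaving-group ability.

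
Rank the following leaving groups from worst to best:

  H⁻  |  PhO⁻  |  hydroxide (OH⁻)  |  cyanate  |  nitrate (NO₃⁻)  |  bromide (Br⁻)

bromide (Br⁻): pKₐ(HBr) ≈ -9 — weak base; good leaving group
nitrate (NO₃⁻): pKₐ(HNO₃) ≈ -1.3 — resonance-delocalised over three oxygens
cyanate: pKₐ(HOCN) ≈ 3.5 — resonance between N and O
PhO⁻: pKₐ(C₆H₅OH (phenol)) ≈ 10
hydroxide (OH⁻): pKₐ(H₂O) ≈ 15.7 — strong base; essentially never leaves without prior activation
H⁻: pKₐ(H₂) ≈ 36 — extremely strong base; leaves only in special hydride-transfer contexts
Listed from poorest to best leaving group as asked.

H⁻ < hydroxide (OH⁻) < PhO⁻ < cyanate < nitrate (NO₃⁻) < bromide (Br⁻)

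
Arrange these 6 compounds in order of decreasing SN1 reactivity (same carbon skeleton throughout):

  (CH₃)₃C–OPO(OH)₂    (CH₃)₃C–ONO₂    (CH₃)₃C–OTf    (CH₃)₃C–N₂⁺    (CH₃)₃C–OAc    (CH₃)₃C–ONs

The skeletons are identical, so relative rate is governed entirely by leaving-group ability.
A good leaving group is a weak base: the lower the pKₐ of its conjugate acid, the more readily it departs.
(CH₃)₃C–N₂⁺ loses N₂: no meaningful conjugate acid; N₂ departs as an exceptionally stable neutral molecule
(CH₃)₃C–OTf loses OTf⁻: pKₐ(CF₃SO₃H (triflic acid)) ≈ -14
(CH₃)₃C–ONs loses ONs⁻: pKₐ(p-O₂NC₆H₄SO₃H) ≈ -3.5
(CH₃)₃C–ONO₂ loses NO₃⁻: pKₐ(HNO₃) ≈ -1.3
(CH₃)₃C–OPO(OH)₂ loses H₂PO₄⁻: pKₐ(H₃PO₄) ≈ 2.1
(CH₃)₃C–OAc loses AcO⁻: pKₐ(CH₃COOH) ≈ 4.8

(CH₃)₃C–N₂⁺ > (CH₃)₃C–OTf > (CH₃)₃C–ONs > (CH₃)₃C–ONO₂ > (CH₃)₃C–OPO(OH)₂ > (CH₃)₃C–OAc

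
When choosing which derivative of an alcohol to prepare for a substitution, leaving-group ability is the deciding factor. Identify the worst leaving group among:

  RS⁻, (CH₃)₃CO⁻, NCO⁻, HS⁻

NCO⁻: pKₐ(HOCN) ≈ 3.5
HS⁻: pKₐ(H₂S) ≈ 7
RS⁻: pKₐ(RSH (a thiol)) ≈ 10.5
(CH₃)₃CO⁻: pKₐ(t-BuOH) ≈ 18

(CH₃)₃CO⁻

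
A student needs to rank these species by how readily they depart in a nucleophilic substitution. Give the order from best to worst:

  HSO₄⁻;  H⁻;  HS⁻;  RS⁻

HSO₄⁻ > HS⁻ > RS⁻ > H⁻

HSO₄⁻: pKₐ(H₂SO₄) ≈ -3
HS⁻: pKₐ(H₂S) ≈ 7
RS⁻: pKₐ(RSH (a thiol)) ≈ 10.5
H⁻: pKₐ(H₂) ≈ 36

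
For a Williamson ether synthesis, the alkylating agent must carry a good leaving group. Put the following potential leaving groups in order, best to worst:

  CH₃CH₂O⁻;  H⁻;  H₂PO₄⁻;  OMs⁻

OMs⁻ > H₂PO₄⁻ > CH₃CH₂O⁻ > H⁻

A good leaving group is a weak base: the lower the pKₐ of its conjugate acid, the more readily it departs.
OMs⁻: pKₐ(CH₃SO₃H (MsOH)) ≈ -1.9
H₂PO₄⁻: pKₐ(H₃PO₄) ≈ 2.1
CH₃CH₂O⁻: pKₐ(CH₃CH₂OH) ≈ 16
H⁻: pKₐ(H₂) ≈ 36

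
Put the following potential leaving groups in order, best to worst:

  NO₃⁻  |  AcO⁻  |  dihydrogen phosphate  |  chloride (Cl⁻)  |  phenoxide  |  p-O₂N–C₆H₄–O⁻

The more stable X⁻ (or X) is on its own — i.e. the weaker a base it is — the better a leaving group it makes.
chloride (Cl⁻): pKₐ(HCl) ≈ -7 — moderately weak base
NO₃⁻: pKₐ(HNO₃) ≈ -1.3 — resonance-delocalised over three oxygens
dihydrogen phosphate: pKₐ(H₃PO₄) ≈ 2.1 — moderate base; biological leaving group after further activation
AcO⁻: pKₐ(CH₃COOH) ≈ 4.8 — resonance-stabilised but still a weak base
p-O₂N–C₆H₄–O⁻: pKₐ(p-nitrophenol) ≈ 7.2
phenoxide: pKₐ(C₆H₅OH (phenol)) ≈ 10 — resonance into the ring helps, but still a poor LG

chloride (Cl⁻) > NO₃⁻ > dihydrogen phosphate > AcO⁻ > p-O₂N–C₆H₄–O⁻ > phenoxide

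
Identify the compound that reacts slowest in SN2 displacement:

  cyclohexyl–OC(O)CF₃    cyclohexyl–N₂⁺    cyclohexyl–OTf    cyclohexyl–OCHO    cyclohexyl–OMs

cyclohexyl–OCHO

Identical carbon frameworks mean the comparison reduces to leaving-group quality.
Rank by basicity of the departing species: weakest base leaves most easily.
cyclohexyl–N₂⁺ loses N₂: no meaningful conjugate acid; N₂ departs as an exceptionally stable neutral molecule
cyclohexyl–OTf loses OTf⁻: pKₐ(CF₃SO₃H (triflic acid)) ≈ -14
cyclohexyl–OMs loses OMs⁻: pKₐ(CH₃SO₃H (MsOH)) ≈ -1.9
cyclohexyl–OC(O)CF₃ loses CF₃COO⁻: pKₐ(CF₃COOH) ≈ 0.2
cyclohexyl–OCHO loses HCOO⁻: pKₐ(HCOOH) ≈ 3.8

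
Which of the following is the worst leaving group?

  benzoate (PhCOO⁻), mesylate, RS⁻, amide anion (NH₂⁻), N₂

amide anion (NH₂⁻)

N₂: no meaningful conjugate acid; N₂ departs as an exceptionally stable neutral molecule
mesylate: pKₐ(CH₃SO₃H (MsOH)) ≈ -1.9
benzoate (PhCOO⁻): pKₐ(C₆H₅COOH) ≈ 4.2
RS⁻: pKₐ(RSH (a thiol)) ≈ 10.5
amide anion (NH₂⁻): pKₐ(NH₃) ≈ 38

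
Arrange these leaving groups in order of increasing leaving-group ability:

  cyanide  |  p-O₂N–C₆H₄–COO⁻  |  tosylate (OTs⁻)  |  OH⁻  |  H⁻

Leaving-group ability tracks the stability of the departed species; conjugate-acid pKₐ is the usual yardstick (lower pKₐ → better LG).
tosylate (OTs⁻): pKₐ(p-CH₃C₆H₄SO₃H (TsOH)) ≈ -2.8 — resonance-delocalised arenesulfonate
p-O₂N–C₆H₄–COO⁻: pKₐ(p-nitrobenzoic acid) ≈ 3.4 — electron-withdrawing nitro group stabilises the carboxylate
cyanide: pKₐ(HCN) ≈ 9.2 — sp carbon stabilises the charge somewhat, but still a poor LG
OH⁻: pKₐ(H₂O) ≈ 15.7
H⁻: pKₐ(H₂) ≈ 36 — extremely strong base; leaves only in special hydride-transfer contexts
Reversing gives the worst-to-best order requested.

H⁻ < OH⁻ < cyanide < p-O₂N–C₆H₄–COO⁻ < tosylate (OTs⁻)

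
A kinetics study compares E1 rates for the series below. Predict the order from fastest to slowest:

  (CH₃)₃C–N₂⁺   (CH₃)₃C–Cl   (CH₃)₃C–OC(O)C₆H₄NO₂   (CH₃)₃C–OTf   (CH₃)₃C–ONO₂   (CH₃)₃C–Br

(CH₃)₃C–N₂⁺ > (CH₃)₃C–OTf > (CH₃)₃C–Br > (CH₃)₃C–Cl > (CH₃)₃C–ONO₂ > (CH₃)₃C–OC(O)C₆H₄NO₂

Same R in every case — rank the leaving groups.
The more stable X⁻ (or X) is on its own — i.e. the weaker a base it is — the better a leaving group it makes.
(CH₃)₃C–N₂⁺ loses N₂: no meaningful conjugate acid; N₂ departs as an exceptionally stable neutral molecule
(CH₃)₃C–OTf loses OTf⁻: pKₐ(CF₃SO₃H (triflic acid)) ≈ -14
(CH₃)₃C–Br loses Br⁻: pKₐ(HBr) ≈ -9
(CH₃)₃C–Cl loses Cl⁻: pKₐ(HCl) ≈ -7
(CH₃)₃C–ONO₂ loses NO₃⁻: pKₐ(HNO₃) ≈ -1.3
(CH₃)₃C–OC(O)C₆H₄NO₂ loses p-O₂N–C₆H₄–COO⁻: pKₐ(p-nitrobenzoic acid) ≈ 3.4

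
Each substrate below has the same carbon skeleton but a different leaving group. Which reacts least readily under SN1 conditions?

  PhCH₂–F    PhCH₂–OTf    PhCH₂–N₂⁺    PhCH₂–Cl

With the same alkyl group throughout, only the leaving group differentiates the rates.
A good leaving group is a weak base: the lower the pKₐ of its conjugate acid, the more readily it departs.
PhCH₂–N₂⁺ loses N₂: no meaningful conjugate acid; N₂ departs as an exceptionally stable neutral molecule
PhCH₂–OTf loses OTf⁻: pKₐ(CF₃SO₃H (triflic acid)) ≈ -14
PhCH₂–Cl loses Cl⁻: pKₐ(HCl) ≈ -7
PhCH₂–F loses F⁻: pKₐ(HF) ≈ 3.2

PhCH₂–F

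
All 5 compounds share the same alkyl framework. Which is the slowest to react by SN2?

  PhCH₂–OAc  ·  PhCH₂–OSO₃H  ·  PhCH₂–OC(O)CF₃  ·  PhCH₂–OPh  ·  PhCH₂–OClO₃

PhCH₂–OPh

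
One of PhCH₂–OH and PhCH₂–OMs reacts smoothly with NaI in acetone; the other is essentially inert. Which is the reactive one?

PhCH₂–OMs

From PhCH₂–OH the departing group would be OH⁻ (pKₐ(H₂O) ≈ 15.7). Strong base; essentially never leaves without prior activation.
From PhCH₂–OMs the leaving group is OMs⁻ (pKₐ(CH₃SO₃H (MsOH)) ≈ -1.9). Resonance-delocalised alkanesulfonate.
(In practice PhCH₂–OMs is made from PhCH₂–OH by treatment with MsCl / Et₃N, converting the hydroxyl into a mesylate.)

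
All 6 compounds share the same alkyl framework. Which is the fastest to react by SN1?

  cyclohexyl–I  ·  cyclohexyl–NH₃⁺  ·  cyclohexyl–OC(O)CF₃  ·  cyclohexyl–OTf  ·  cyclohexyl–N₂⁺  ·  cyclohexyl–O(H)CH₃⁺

cyclohexyl–N₂⁺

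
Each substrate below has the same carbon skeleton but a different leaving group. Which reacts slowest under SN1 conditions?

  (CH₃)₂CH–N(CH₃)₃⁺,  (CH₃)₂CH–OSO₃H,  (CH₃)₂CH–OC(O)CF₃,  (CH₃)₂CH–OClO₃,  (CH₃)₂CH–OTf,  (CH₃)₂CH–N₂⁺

With the same alkyl group throughout, only the leaving group differentiates the rates.
A good leaving group is a weak base: the lower the pKₐ of its conjugate acid, the more readily it departs.
(CH₃)₂CH–N₂⁺ loses N₂: no meaningful conjugate acid; N₂ departs as an exceptionally stable neutral molecule
(CH₃)₂CH–OTf loses OTf⁻: pKₐ(CF₃SO₃H (triflic acid)) ≈ -14
(CH₃)₂CH–OClO₃ loses ClO₄⁻: pKₐ(HClO₄) ≈ -10
(CH₃)₂CH–OSO₃H loses HSO₄⁻: pKₐ(H₂SO₄) ≈ -3
(CH₃)₂CH–OC(O)CF₃ loses CF₃COO⁻: pKₐ(CF₃COOH) ≈ 0.2
(CH₃)₂CH–N(CH₃)₃⁺ loses NR'₃: pKₐ(R'₃NH⁺) ≈ 10.7

(CH₃)₂CH–N(CH₃)₃⁺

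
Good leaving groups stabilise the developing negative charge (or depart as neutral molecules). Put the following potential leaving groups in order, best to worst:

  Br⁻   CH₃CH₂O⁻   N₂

N₂: no meaningful conjugate acid; N₂ departs as an exceptionally stable neutral molecule
Br⁻: pKₐ(HBr) ≈ -9 — weak base; good leaving group
CH₃CH₂O⁻: pKₐ(CH₃CH₂OH) ≈ 16 — strong base; alkoxides do not leave unassisted

N₂ > Br⁻ > CH₃CH₂O⁻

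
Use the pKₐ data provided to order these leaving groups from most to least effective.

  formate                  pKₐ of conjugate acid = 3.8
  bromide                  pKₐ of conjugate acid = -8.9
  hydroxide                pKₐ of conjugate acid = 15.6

bromide > formate > hydroxide

Lower conjugate-acid pKₐ ⇒ weaker base ⇒ better leaving group.
Sorting by the given values: bromide (-8.9), formate (3.8), hydroxide (15.6).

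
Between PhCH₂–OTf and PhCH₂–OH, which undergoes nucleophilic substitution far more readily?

From PhCH₂–OH the departing group would be OH⁻ (pKₐ(H₂O) ≈ 15.7). Strong base; essentially never leaves without prior activation.
From PhCH₂–OTf the leaving group is OTf⁻ (pKₐ(CF₃SO₃H (triflic acid)) ≈ -14). Charge spread over three oxygens and a CF₃ group; the premier leaving group in synthesis.
(In practice PhCH₂–OTf is made from PhCH₂–OH by treatment with Tf₂O / 2,6-lutidine, converting the hydroxyl into a triflate.)

PhCH₂–OTf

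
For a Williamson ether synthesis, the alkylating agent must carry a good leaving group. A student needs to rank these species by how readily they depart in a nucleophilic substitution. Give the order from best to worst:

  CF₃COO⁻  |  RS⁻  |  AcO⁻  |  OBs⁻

OBs⁻ > CF₃COO⁻ > AcO⁻ > RS⁻

OBs⁻: pKₐ(p-BrC₆H₄SO₃H) ≈ -2.8
CF₃COO⁻: pKₐ(CF₃COOH) ≈ 0.2
AcO⁻: pKₐ(CH₃COOH) ≈ 4.8
RS⁻: pKₐ(RSH (a thiol)) ≈ 10.5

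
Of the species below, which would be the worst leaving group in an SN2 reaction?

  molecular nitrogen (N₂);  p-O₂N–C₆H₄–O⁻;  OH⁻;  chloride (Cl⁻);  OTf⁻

OH⁻

The more stable X⁻ (or X) is on its own — i.e. the weaker a base it is — the better a leaving group it makes.
molecular nitrogen (N₂): no meaningful conjugate acid; N₂ departs as an exceptionally stable neutral molecule
OTf⁻: pKₐ(CF₃SO₃H (triflic acid)) ≈ -14
chloride (Cl⁻): pKₐ(HCl) ≈ -7
p-O₂N–C₆H₄–O⁻: pKₐ(p-nitrophenol) ≈ 7.2
OH⁻: pKₐ(H₂O) ≈ 15.7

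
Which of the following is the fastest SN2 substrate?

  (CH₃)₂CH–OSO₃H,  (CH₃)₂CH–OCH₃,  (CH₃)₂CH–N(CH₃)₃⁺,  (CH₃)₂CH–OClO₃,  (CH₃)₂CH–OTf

(CH₃)₂CH–OTf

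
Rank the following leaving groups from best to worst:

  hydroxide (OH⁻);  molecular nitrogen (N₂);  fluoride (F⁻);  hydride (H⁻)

Leaving-group ability tracks the stability of the departed species; conjugate-acid pKₐ is the usual yardstick (lower pKₐ → better LG).
molecular nitrogen (N₂): no meaningful conjugate acid; N₂ departs as an exceptionally stable neutral molecule
fluoride (F⁻): pKₐ(HF) ≈ 3.2
hydroxide (OH⁻): pKₐ(H₂O) ≈ 15.7 — strong base; essentially never leaves without prior activation
hydride (H⁻): pKₐ(H₂) ≈ 36

molecular nitrogen (N₂) > fluoride (F⁻) > hydroxide (OH⁻) > hydride (H⁻)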